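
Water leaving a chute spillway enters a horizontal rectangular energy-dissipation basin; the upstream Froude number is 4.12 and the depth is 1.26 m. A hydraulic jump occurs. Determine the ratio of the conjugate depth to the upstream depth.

Fr₁ = 4.12 (given).
Conjugate-depth relation: y₂/y₁ = ½[√(1 + 8Fr₁²) − 1] = ½[√136.8 − 1] = 5.35.

y₂/y₁ = 5.35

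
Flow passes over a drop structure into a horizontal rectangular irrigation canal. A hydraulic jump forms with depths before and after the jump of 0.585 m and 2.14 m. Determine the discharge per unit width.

q = 4.09 m²/s

For a rectangular channel the momentum equation gives q² = ½·g·y₁·y₂·(y₁ + y₂) = ½×9.81×0.585×2.14×2.73 = 16.7.
q = √16.7 = 4.09 m²/s.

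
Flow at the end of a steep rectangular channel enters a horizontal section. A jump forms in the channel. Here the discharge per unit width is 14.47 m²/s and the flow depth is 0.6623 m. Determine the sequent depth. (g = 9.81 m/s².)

V₁ = q/y₁ = 14.47/0.6623 = 21.85 m/s. Fr₁ = V₁/√(g·y₁) = 21.85/√(9.81×0.6623) = 8.571.
Conjugate-depth relation: y₂/y₁ = ½[√(1 + 8Fr₁²) − 1] = ½[√588.75 − 1] = 11.63.
y₂ = 11.63 × 0.6623 = 7.704 m.

y₂ = 7.704 m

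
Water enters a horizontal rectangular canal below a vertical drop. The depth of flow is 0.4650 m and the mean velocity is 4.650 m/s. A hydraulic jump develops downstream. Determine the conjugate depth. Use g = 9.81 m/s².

Fr₁ = V₁/√(g·y₁) = 4.650/√(9.81×0.4650) = 2.177.
Sequent-depth ratio: y₂/y₁ = ½[√(1 + 8Fr₁²) − 1] = ½[√38.920 − 1] = 2.619.
y₂ = 2.619 × 0.4650 = 1.218 m.

y₂ = 1.218 m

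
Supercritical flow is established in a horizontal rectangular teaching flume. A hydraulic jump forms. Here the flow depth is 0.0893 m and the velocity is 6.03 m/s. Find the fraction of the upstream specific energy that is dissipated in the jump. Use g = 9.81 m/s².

Fr₁ = V₁/√(g·y₁) = 6.03/√(9.81×0.0893) = 6.44.
Sequent-depth ratio: y₂/y₁ = ½[√(1 + 8Fr₁²) − 1] = ½[√333.1 − 1] = 8.62.
y₂ = 8.62 × 0.0893 = 0.770 m.
E₁ = y₁ + V₁²/2g = 1.94 m. ΔE = (y₂ − y₁)³/(4y₁y₂) = 1.15 m. ΔE/E₁ = 1.15/1.94 = 0.591.

ΔE/E₁ = 0.591 (59.1%)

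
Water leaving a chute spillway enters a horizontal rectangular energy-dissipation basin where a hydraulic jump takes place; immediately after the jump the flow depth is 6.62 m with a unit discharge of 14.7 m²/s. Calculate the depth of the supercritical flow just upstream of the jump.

V₂ = q/y₂ = 14.7/6.62 = 2.22 m/s; Fr₂ = V₂/√(g·y₂) = 0.276.
Applying the sequent-depth relation in reverse, y₁/y₂ = ½[√(1 + 8Fr₂²) − 1] = ½[√1.607 − 1] = 0.134.
y₁ = 0.134 × 6.62 = 0.887 m.

y₁ = 0.887 m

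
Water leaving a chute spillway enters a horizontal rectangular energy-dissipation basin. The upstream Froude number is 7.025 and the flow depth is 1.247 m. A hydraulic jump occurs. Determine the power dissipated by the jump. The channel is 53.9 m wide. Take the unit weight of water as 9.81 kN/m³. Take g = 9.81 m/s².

Fr₁ = 7.025 (given).
Sequent-depth ratio: y₂/y₁ = ½[√(1 + 8Fr₁²) − 1] = ½[√395.81 − 1] = 9.447.
y₂ = 9.447 × 1.247 = 11.78 m.
Head loss: ΔE = (y₂ − y₁)³/(4y₁y₂) = (11.78 − 1.247)³/(4×1.247×11.78) = 1169/58.76 = 19.89 m.
V₁ = Fr₁·√(g·y₁) = 7.025×√(9.81×1.247) = 24.57 m/s; q = V₁·y₁ = 30.64 m²/s. Q = q·b = 30.64 × 53.9 = 1651 m³/s. P = γ·Q·ΔE = 9.81 × 1651 × 19.89 = 322258 kW.

P = 322258 kW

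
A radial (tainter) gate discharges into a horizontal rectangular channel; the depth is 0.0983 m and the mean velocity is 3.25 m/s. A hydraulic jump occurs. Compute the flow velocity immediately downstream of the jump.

Fr₁ = V₁/√(g·y₁) = 3.25/√(9.81×0.0983) = 3.31.
Conjugate-depth relation: y₂/y₁ = ½[√(1 + 8Fr₁²) − 1] = ½[√88.63 − 1] = 4.21.
y₂ = 4.21 × 0.0983 = 0.414 m.
q = V₁·y₁ = 3.25 × 0.0983 = 0.319 m²/s.
V₂ = q/y₂ = 0.319/0.414 = 0.773 m/s.

V₂ = 0.773 m/s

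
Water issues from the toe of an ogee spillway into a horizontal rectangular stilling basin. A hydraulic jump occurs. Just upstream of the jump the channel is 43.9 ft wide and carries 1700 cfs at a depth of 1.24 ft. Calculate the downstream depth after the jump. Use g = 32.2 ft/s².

q = Q/b = 1700/43.9 = 38.7 ft²/s; V₁ = q/y₁ = 31.2 ft/s. Fr₁ = V₁/√(g·y₁) = 4.94.
Bélanger equation: y₂/y₁ = ½[√(1 + 8Fr₁²) − 1] = ½[√196.4 − 1] = 6.51.
y₂ = 6.51 × 1.24 = 8.07 ft.

y₂ = 8.07 ft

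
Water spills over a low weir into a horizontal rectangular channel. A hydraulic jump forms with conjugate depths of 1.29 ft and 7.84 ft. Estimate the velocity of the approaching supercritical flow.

V₁ = 29.9 ft/s

For a rectangular channel the momentum equation gives q² = ½·g·y₁·y₂·(y₁ + y₂) = ½×32.2×1.29×7.84×9.13 = 1487.
q = √1487 = 38.6 ft²/s.
V₁ = q/y₁ = 38.6/1.29 = 29.9 ft/s.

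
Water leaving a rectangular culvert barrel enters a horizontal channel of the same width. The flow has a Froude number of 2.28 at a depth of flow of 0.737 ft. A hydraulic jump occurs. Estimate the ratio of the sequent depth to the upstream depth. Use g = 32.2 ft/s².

Fr₁ = 2.28 (given).
Bélanger equation: y₂/y₁ = ½[√(1 + 8Fr₁²) − 1] = ½[√42.59 − 1] = 2.76.

y₂/y₁ = 2.76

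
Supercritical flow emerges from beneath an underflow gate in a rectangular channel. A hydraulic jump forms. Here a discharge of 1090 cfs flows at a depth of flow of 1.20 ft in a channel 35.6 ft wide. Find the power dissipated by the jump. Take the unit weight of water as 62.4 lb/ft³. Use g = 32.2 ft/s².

P = 564 hp

q = Q/b = 1090/35.6 = 30.6 ft²/s; V₁ = q/y₁ = 25.5 ft/s. Fr₁ = V₁/√(g·y₁) = 4.10.
From the momentum equation for a rectangular channel, y₂/y₁ = ½[√(1 + 8Fr₁²) − 1] = ½[√135.8 − 1] = 5.33.
y₂ = 5.33 × 1.20 = 6.39 ft.
V₂ = q/y₂ = 30.6/6.39 = 4.79 ft/s. E₁ = y₁ + V₁²/2g = 11.3 ft; E₂ = y₂ + V₂²/2g = 6.75 ft. ΔE = E₁ − E₂ = 4.56 ft.
P = γ·Q·ΔE/550 = 62.4 × 1090 × 4.56 / 550 = 564 hp.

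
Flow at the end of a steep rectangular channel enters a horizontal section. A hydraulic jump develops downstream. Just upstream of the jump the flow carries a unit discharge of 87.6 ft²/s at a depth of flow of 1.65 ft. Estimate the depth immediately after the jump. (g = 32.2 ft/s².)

y₂ = 16.2 ft

V₁ = q/y₁ = 87.6/1.65 = 53.1 ft/s. Fr₁ = V₁/√(g·y₁) = 53.1/√(32.2×1.65) = 7.28.
From the momentum equation for a rectangular channel, y₂/y₁ = ½[√(1 + 8Fr₁²) − 1] = ½[√425.4 − 1] = 9.81.
y₂ = 9.81 × 1.65 = 16.2 ft.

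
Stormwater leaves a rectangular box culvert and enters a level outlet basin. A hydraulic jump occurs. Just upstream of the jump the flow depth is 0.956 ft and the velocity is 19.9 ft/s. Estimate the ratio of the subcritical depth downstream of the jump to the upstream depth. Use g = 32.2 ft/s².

Fr₁ = V₁/√(g·y₁) = 19.9/√(32.2×0.956) = 3.59.
Conjugate-depth relation: y₂/y₁ = ½[√(1 + 8Fr₁²) − 1] = ½[√103.9 − 1] = 4.60.

y₂/y₁ = 4.60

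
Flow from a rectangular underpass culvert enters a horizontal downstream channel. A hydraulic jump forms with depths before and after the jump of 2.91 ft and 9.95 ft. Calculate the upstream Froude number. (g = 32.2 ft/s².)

For a rectangular channel the momentum equation gives q² = ½·g·y₁·y₂·(y₁ + y₂) = ½×32.2×2.91×9.95×12.9 = 5995.
q = √5995 = 77.4 ft²/s.
V₁ = q/y₁ = 26.6 ft/s; Fr₁ = V₁/√(g·y₁) = 2.75.

Fr₁ = 2.75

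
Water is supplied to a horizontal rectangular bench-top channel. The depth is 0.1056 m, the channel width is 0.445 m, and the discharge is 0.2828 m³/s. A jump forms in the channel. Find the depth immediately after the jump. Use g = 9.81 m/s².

y₂ = 0.8318 m

q = Q/b = 0.2828/0.445 = 0.6355 m²/s; V₁ = q/y₁ = 6.018 m/s. Fr₁ = V₁/√(g·y₁) = 5.913.
Conjugate-depth relation: y₂/y₁ = ½[√(1 + 8Fr₁²) − 1] = ½[√280.68 − 1] = 7.877.
y₂ = 7.877 × 0.1056 = 0.8318 m.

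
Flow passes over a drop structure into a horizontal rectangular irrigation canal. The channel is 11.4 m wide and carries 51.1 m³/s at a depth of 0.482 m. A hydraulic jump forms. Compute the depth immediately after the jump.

q = Q/b = 51.1/11.4 = 4.48 m²/s; V₁ = q/y₁ = 9.30 m/s. Fr₁ = V₁/√(g·y₁) = 4.28.
Bélanger equation: y₂/y₁ = ½[√(1 + 8Fr₁²) − 1] = ½[√147.3 − 1] = 5.57.
y₂ = 5.57 × 0.482 = 2.68 m.

y₂ = 2.68 m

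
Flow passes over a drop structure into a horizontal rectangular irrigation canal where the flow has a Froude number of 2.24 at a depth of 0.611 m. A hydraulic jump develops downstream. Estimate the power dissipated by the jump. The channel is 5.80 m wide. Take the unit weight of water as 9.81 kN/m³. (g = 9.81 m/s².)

P = 53.5 kW

Fr₁ = 2.24 (given).
Bélanger equation: y₂/y₁ = ½[√(1 + 8Fr₁²) − 1] = ½[√41.14 − 1] = 2.71.
y₂ = 2.71 × 0.611 = 1.65 m.
Head loss: ΔE = (y₂ − y₁)³/(4y₁y₂) = (1.65 − 0.611)³/(4×0.611×1.65) = 1.13/4.04 = 0.281 m.
V₁ = Fr₁·√(g·y₁) = 2.24×√(9.81×0.611) = 5.48 m/s; q = V₁·y₁ = 3.35 m²/s. Q = q·b = 3.35 × 5.80 = 19.4 m³/s. P = γ·Q·ΔE = 9.81 × 19.4 × 0.281 = 53.5 kW.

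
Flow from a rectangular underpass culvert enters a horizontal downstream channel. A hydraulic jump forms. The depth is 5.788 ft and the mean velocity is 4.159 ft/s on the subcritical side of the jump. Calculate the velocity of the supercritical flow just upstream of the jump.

V₁ = 25.99 ft/s

Fr₂ = V₂/√(g·y₂) = 4.159/√(32.2×5.788) = 0.3046.
The Bélanger relation is symmetric: y₁/y₂ = ½[√(1 + 8Fr₂²) − 1] = ½[√1.7425 − 1] = 0.1600.
y₁ = 0.1600 × 5.788 = 0.9262 ft.
V₁ = q/y₁ = 24.07/0.9262 = 25.99 ft/s.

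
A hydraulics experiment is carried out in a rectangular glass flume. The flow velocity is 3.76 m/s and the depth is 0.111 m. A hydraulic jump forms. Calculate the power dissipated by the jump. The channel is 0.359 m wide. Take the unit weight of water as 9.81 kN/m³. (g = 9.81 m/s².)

P = 0.419 kW

Fr₁ = V₁/√(g·y₁) = 3.76/√(9.81×0.111) = 3.60.
From the momentum equation for a rectangular channel, y₂/y₁ = ½[√(1 + 8Fr₁²) − 1] = ½[√104.9 − 1] = 4.62.
y₂ = 4.62 × 0.111 = 0.513 m.
Head loss: ΔE = (y₂ − y₁)³/(4y₁y₂) = (0.513 − 0.111)³/(4×0.111×0.513) = 0.0649/0.228 = 0.285 m.
q = V₁·y₁ = 3.76 × 0.111 = 0.417 m²/s. Q = q·b = 0.417 × 0.359 = 0.150 m³/s. P = γ·Q·ΔE = 9.81 × 0.150 × 0.285 = 0.419 kW.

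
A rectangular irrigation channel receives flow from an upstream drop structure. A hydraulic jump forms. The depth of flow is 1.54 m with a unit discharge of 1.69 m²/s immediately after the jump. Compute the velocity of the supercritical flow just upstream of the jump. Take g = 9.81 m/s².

V₂ = q/y₂ = 1.69/1.54 = 1.10 m/s; Fr₂ = V₂/√(g·y₂) = 0.282.
From the momentum equation (using Fr₂), y₁/y₂ = ½[√(1 + 8Fr₂²) − 1] = ½[√1.638 − 1] = 0.140.
y₁ = 0.140 × 1.54 = 0.215 m.
V₁ = q/y₁ = 1.69/0.215 = 7.85 m/s.

V₁ = 7.85 m/s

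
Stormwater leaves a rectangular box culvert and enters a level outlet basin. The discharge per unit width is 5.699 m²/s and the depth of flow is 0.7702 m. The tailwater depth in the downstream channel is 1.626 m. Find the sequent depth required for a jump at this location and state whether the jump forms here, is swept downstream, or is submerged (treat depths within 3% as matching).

V₁ = q/y₁ = 5.699/0.7702 = 7.399 m/s. Fr₁ = V₁/√(g·y₁) = 7.399/√(9.81×0.7702) = 2.692.
By Bélanger, y₂/y₁ = ½[√(1 + 8Fr₁²) − 1] = ½[√58.971 − 1] = 3.340.
y₂ = 3.340 × 0.7702 = 2.572 m.
Tailwater y_tw = 1.626 m: y_tw < y₂, so the jump is swept downstream.

y₂ = 2.572 m; the jump is swept downstream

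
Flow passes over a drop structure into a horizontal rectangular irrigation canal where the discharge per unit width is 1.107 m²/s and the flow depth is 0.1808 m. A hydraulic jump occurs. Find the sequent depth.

y₂ = 1.089 m

V₁ = q/y₁ = 1.107/0.1808 = 6.123 m/s. Fr₁ = V₁/√(g·y₁) = 6.123/√(9.81×0.1808) = 4.597.
By Bélanger, y₂/y₁ = ½[√(1 + 8Fr₁²) − 1] = ½[√170.09 − 1] = 6.021.
y₂ = 6.021 × 0.1808 = 1.089 m.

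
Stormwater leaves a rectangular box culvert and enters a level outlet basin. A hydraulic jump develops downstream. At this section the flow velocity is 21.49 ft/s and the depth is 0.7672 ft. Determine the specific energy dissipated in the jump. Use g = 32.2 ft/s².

ΔE = 3.389 ft

Fr₁ = V₁/√(g·y₁) = 21.49/√(32.2×0.7672) = 4.324.
From the momentum equation for a rectangular channel, y₂/y₁ = ½[√(1 + 8Fr₁²) − 1] = ½[√150.55 − 1] = 5.635.
y₂ = 5.635 × 0.7672 = 4.323 ft.
Head loss: ΔE = (y₂ − y₁)³/(4y₁y₂) = (4.323 − 0.7672)³/(4×0.7672×4.323) = 44.97/13.27 = 3.389 ft.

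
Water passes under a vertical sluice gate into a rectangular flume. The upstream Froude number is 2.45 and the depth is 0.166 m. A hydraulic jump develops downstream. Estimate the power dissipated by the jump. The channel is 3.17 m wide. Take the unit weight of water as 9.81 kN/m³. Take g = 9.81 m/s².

Fr₁ = 2.45 (given).
Conjugate-depth relation: y₂/y₁ = ½[√(1 + 8Fr₁²) − 1] = ½[√49.02 − 1] = 3.00.
y₂ = 3.00 × 0.166 = 0.498 m.
V₁ = Fr₁·√(g·y₁) = 2.45×√(9.81×0.166) = 3.13 m/s; q = V₁·y₁ = 0.519 m²/s. V₂ = q/y₂ = 0.519/0.498 = 1.04 m/s. E₁ = y₁ + V₁²/2g = 0.664 m; E₂ = y₂ + V₂²/2g = 0.553 m. ΔE = E₁ − E₂ = 0.111 m.
Q = q·b = 0.519 × 3.17 = 1.65 m³/s. P = γ·Q·ΔE = 9.81 × 1.65 × 0.111 = 1.79 kW.

P = 1.79 kW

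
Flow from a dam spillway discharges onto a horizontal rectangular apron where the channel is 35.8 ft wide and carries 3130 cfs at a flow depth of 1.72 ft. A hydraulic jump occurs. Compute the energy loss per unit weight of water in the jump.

q = Q/b = 3130/35.8 = 87.4 ft²/s; V₁ = q/y₁ = 50.8 ft/s. Fr₁ = V₁/√(g·y₁) = 6.83.
Sequent-depth ratio: y₂/y₁ = ½[√(1 + 8Fr₁²) − 1] = ½[√374.2 − 1] = 9.17.
y₂ = 9.17 × 1.72 = 15.8 ft.
Head loss: ΔE = (y₂ − y₁)³/(4y₁y₂) = (15.8 − 1.72)³/(4×1.72×15.8) = 2777/109 = 25.6 ft.

ΔE = 25.6 ft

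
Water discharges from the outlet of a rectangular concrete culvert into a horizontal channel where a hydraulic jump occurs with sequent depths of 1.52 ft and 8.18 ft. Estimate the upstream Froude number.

Fr₁ = 4.14

For a rectangular channel the momentum equation gives q² = ½·g·y₁·y₂·(y₁ + y₂) = ½×32.2×1.52×8.18×9.70 = 1942.
q = √1942 = 44.1 ft²/s.
V₁ = q/y₁ = 29.0 ft/s; Fr₁ = V₁/√(g·y₁) = 4.14.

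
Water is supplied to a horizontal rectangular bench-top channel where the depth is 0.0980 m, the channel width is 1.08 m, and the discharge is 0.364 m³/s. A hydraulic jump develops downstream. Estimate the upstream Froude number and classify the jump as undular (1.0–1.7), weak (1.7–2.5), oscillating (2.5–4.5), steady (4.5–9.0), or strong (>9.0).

Fr₁ = 3.51; oscillating jump

q = Q/b = 0.364/1.08 = 0.337 m²/s; V₁ = q/y₁ = 3.44 m/s. Fr₁ = V₁/√(g·y₁) = 3.51.
Fr₁ = 3.51 lies in the oscillating range.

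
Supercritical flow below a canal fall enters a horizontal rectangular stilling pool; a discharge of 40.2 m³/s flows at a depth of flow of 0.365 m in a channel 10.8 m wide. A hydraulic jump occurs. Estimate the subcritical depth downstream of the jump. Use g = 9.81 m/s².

q = Q/b = 40.2/10.8 = 3.72 m²/s; V₁ = q/y₁ = 10.2 m/s. Fr₁ = V₁/√(g·y₁) = 5.39.
Bélanger equation: y₂/y₁ = ½[√(1 + 8Fr₁²) − 1] = ½[√233.4 − 1] = 7.14.
y₂ = 7.14 × 0.365 = 2.61 m.

y₂ = 2.61 m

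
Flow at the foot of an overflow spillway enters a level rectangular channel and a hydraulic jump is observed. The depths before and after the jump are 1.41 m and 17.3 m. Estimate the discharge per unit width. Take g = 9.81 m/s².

For a rectangular channel the momentum equation gives q² = ½·g·y₁·y₂·(y₁ + y₂) = ½×9.81×1.41×17.3×18.7 = 2239.
q = √2239 = 47.3 m²/s.

q = 47.3 m²/s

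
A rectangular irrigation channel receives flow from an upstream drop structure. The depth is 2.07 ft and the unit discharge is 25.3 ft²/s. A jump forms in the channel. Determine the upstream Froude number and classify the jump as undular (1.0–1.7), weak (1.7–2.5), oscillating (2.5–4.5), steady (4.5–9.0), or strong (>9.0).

Fr₁ = 1.50; undular jump

V₁ = q/y₁ = 25.3/2.07 = 12.2 ft/s. Fr₁ = V₁/√(g·y₁) = 12.2/√(32.2×2.07) = 1.50.
Fr₁ = 1.50 lies in the undular range.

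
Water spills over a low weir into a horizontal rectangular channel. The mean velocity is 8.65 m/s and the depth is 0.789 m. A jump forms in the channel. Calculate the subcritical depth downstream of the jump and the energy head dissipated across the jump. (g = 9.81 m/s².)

y₂ = 3.10 m; ΔE = 1.26 m

Fr₁ = V₁/√(g·y₁) = 8.65/√(9.81×0.789) = 3.11.
Bélanger equation: y₂/y₁ = ½[√(1 + 8Fr₁²) − 1] = ½[√78.34 − 1] = 3.93.
y₂ = 3.93 × 0.789 = 3.10 m.
q = V₁·y₁ = 8.65 × 0.789 = 6.82 m²/s. V₂ = q/y₂ = 6.82/3.10 = 2.20 m/s. E₁ = y₁ + V₁²/2g = 4.60 m; E₂ = y₂ + V₂²/2g = 3.34 m. ΔE = E₁ − E₂ = 1.26 m.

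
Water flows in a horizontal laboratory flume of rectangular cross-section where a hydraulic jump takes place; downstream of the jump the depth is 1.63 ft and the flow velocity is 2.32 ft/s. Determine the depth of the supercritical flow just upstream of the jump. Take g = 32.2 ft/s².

Fr₂ = V₂/√(g·y₂) = 2.32/√(32.2×1.63) = 0.320.
The Bélanger relation is symmetric: y₁/y₂ = ½[√(1 + 8Fr₂²) − 1] = ½[√1.820 − 1] = 0.175.
y₁ = 0.175 × 1.63 = 0.285 ft.

y₁ = 0.285 ft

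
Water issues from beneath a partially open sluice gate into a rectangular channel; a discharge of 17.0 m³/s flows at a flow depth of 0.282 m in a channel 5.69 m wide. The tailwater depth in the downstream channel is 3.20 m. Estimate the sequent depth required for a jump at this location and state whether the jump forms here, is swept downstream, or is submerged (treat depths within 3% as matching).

q = Q/b = 17.0/5.69 = 2.99 m²/s; V₁ = q/y₁ = 10.6 m/s. Fr₁ = V₁/√(g·y₁) = 6.37.
Bélanger equation: y₂/y₁ = ½[√(1 + 8Fr₁²) − 1] = ½[√325.6 − 1] = 8.52.
y₂ = 8.52 × 0.282 = 2.40 m.
Tailwater y_tw = 3.20 m: y_tw > y₂, so the jump is submerged.

y₂ = 2.40 m; the jump is submerged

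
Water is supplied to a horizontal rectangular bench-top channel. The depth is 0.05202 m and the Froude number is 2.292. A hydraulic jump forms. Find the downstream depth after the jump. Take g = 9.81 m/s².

y₂ = 0.1446 m

Fr₁ = 2.292 (given).
Bélanger equation: y₂/y₁ = ½[√(1 + 8Fr₁²) − 1] = ½[√43.026 − 1] = 2.780.
y₂ = 2.780 × 0.05202 = 0.1446 m.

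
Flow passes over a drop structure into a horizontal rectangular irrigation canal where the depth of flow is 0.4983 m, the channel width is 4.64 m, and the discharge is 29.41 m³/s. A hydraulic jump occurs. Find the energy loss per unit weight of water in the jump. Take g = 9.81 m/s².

ΔE = 4.791 m

q = Q/b = 29.41/4.64 = 6.338 m²/s; V₁ = q/y₁ = 12.72 m/s. Fr₁ = V₁/√(g·y₁) = 5.753.
From the momentum equation for a rectangular channel, y₂/y₁ = ½[√(1 + 8Fr₁²) − 1] = ½[√265.79 − 1] = 7.652.
y₂ = 7.652 × 0.4983 = 3.813 m.
V₂ = q/y₂ = 6.338/3.813 = 1.662 m/s. E₁ = y₁ + V₁²/2g = 8.745 m; E₂ = y₂ + V₂²/2g = 3.954 m. ΔE = E₁ − E₂ = 4.791 m.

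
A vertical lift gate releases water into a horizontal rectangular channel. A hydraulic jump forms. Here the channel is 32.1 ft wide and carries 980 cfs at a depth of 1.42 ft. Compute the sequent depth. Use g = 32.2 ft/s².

y₂ = 5.71 ft

q = Q/b = 980/32.1 = 30.5 ft²/s; V₁ = q/y₁ = 21.5 ft/s. Fr₁ = V₁/√(g·y₁) = 3.18.
Bélanger equation: y₂/y₁ = ½[√(1 + 8Fr₁²) − 1] = ½[√81.87 − 1] = 4.02.
y₂ = 4.02 × 1.42 = 5.71 ft.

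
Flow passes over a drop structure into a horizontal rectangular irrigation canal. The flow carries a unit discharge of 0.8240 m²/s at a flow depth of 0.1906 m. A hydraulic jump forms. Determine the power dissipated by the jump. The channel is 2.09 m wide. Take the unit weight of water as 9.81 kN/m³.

P = 5.430 kW

V₁ = q/y₁ = 0.8240/0.1906 = 4.323 m/s. Fr₁ = V₁/√(g·y₁) = 4.323/√(9.81×0.1906) = 3.162.
By Bélanger, y₂/y₁ = ½[√(1 + 8Fr₁²) − 1] = ½[√80.966 − 1] = 3.999.
y₂ = 3.999 × 0.1906 = 0.7622 m.
Head loss: ΔE = (y₂ − y₁)³/(4y₁y₂) = (0.7622 − 0.1906)³/(4×0.1906×0.7622) = 0.1868/0.5811 = 0.3214 m.
Q = q·b = 0.8240 × 2.09 = 1.722 m³/s. P = γ·Q·ΔE = 9.81 × 1.722 × 0.3214 = 5.430 kW.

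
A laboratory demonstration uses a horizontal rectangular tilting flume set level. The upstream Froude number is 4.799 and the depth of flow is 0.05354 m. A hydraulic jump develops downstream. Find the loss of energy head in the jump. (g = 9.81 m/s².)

ΔE = 0.3170 m

Fr₁ = 4.799 (given).
Conjugate-depth relation: y₂/y₁ = ½[√(1 + 8Fr₁²) − 1] = ½[√185.24 − 1] = 6.305.
y₂ = 6.305 × 0.05354 = 0.3376 m.
Head loss: ΔE = (y₂ − y₁)³/(4y₁y₂) = (0.3376 − 0.05354)³/(4×0.05354×0.3376) = 0.02292/0.07230 = 0.3170 m.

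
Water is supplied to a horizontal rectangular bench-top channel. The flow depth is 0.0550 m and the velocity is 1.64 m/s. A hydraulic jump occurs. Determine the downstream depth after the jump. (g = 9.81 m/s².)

Fr₁ = V₁/√(g·y₁) = 1.64/√(9.81×0.0550) = 2.23.
From the momentum equation for a rectangular channel, y₂/y₁ = ½[√(1 + 8Fr₁²) − 1] = ½[√40.88 − 1] = 2.70.
y₂ = 2.70 × 0.0550 = 0.148 m.

y₂ = 0.148 m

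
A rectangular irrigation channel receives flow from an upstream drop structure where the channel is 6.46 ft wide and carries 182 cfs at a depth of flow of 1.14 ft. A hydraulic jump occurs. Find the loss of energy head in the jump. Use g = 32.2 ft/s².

ΔE = 4.25 ft

q = Q/b = 182/6.46 = 28.2 ft²/s; V₁ = q/y₁ = 24.7 ft/s. Fr₁ = V₁/√(g·y₁) = 4.08.
Conjugate-depth relation: y₂/y₁ = ½[√(1 + 8Fr₁²) − 1] = ½[√134.1 − 1] = 5.29.
y₂ = 5.29 × 1.14 = 6.03 ft.
V₂ = q/y₂ = 28.2/6.03 = 4.67 ft/s. E₁ = y₁ + V₁²/2g = 10.6 ft; E₂ = y₂ + V₂²/2g = 6.37 ft. ΔE = E₁ − E₂ = 4.25 ft.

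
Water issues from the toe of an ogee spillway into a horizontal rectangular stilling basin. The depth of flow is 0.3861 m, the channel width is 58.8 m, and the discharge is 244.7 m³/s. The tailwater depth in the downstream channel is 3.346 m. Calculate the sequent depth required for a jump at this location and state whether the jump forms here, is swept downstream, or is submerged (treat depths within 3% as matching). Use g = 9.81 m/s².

y₂ = 2.837 m; the jump is submerged

q = Q/b = 244.7/58.8 = 4.162 m²/s; V₁ = q/y₁ = 10.78 m/s. Fr₁ = V₁/√(g·y₁) = 5.538.
By Bélanger, y₂/y₁ = ½[√(1 + 8Fr₁²) − 1] = ½[√246.38 − 1] = 7.348.
y₂ = 7.348 × 0.3861 = 2.837 m.
Tailwater y_tw = 3.346 m: y_tw > y₂, so the jump is submerged.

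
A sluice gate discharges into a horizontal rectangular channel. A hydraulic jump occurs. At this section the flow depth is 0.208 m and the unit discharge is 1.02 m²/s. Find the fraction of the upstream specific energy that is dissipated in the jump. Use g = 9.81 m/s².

ΔE/E₁ = 0.320 (32.0%)

V₁ = q/y₁ = 1.02/0.208 = 4.90 m/s. Fr₁ = V₁/√(g·y₁) = 4.90/√(9.81×0.208) = 3.43.
Bélanger equation: y₂/y₁ = ½[√(1 + 8Fr₁²) − 1] = ½[√95.28 − 1] = 4.38.
y₂ = 4.38 × 0.208 = 0.911 m.
E₁ = y₁ + V₁²/2g = 1.43 m. ΔE = (y₂ − y₁)³/(4y₁y₂) = 0.459 m. ΔE/E₁ = 0.459/1.43 = 0.320.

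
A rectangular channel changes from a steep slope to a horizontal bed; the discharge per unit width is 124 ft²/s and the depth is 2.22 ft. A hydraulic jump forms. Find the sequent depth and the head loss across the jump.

V₁ = q/y₁ = 124/2.22 = 55.9 ft/s. Fr₁ = V₁/√(g·y₁) = 55.9/√(32.2×2.22) = 6.61.
From the momentum equation for a rectangular channel, y₂/y₁ = ½[√(1 + 8Fr₁²) − 1] = ½[√350.2 − 1] = 8.86.
y₂ = 8.86 × 2.22 = 19.7 ft.
Head loss: ΔE = (y₂ − y₁)³/(4y₁y₂) = (19.7 − 2.22)³/(4×2.22×19.7) = 5305/175 = 30.4 ft.

y₂ = 19.7 ft; ΔE = 30.4 ft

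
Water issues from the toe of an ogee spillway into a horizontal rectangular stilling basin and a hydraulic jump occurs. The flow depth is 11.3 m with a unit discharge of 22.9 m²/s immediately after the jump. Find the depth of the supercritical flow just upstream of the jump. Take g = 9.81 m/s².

y₁ = 0.783 m

V₂ = q/y₂ = 22.9/11.3 = 2.03 m/s; Fr₂ = V₂/√(g·y₂) = 0.192.
Since the conjugate-depth ratio holds either way, y₁/y₂ = ½[√(1 + 8Fr₂²) − 1] = ½[√1.296 − 1] = 0.0693.
y₁ = 0.0693 × 11.3 = 0.783 m.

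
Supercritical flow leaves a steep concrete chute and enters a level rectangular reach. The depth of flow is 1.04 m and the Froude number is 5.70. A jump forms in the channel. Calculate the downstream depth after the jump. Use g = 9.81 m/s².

Fr₁ = 5.70 (given).
Bélanger equation: y₂/y₁ = ½[√(1 + 8Fr₁²) − 1] = ½[√260.9 − 1] = 7.58.
y₂ = 7.58 × 1.04 = 7.88 m.

y₂ = 7.88 m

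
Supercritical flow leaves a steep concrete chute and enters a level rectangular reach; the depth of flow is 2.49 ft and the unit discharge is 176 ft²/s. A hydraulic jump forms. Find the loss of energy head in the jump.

ΔE = 52.8 ft

V₁ = q/y₁ = 176/2.49 = 70.7 ft/s. Fr₁ = V₁/√(g·y₁) = 70.7/√(32.2×2.49) = 7.89.
By Bélanger, y₂/y₁ = ½[√(1 + 8Fr₁²) − 1] = ½[√499.5 − 1] = 10.7.
y₂ = 10.7 × 2.49 = 26.6 ft.
Head loss: ΔE = (y₂ − y₁)³/(4y₁y₂) = (26.6 − 2.49)³/(4×2.49×26.6) = 13980/265 = 52.8 ft.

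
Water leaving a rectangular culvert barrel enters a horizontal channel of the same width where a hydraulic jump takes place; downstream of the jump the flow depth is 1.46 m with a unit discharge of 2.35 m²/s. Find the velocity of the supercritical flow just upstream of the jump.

V₂ = q/y₂ = 2.35/1.46 = 1.61 m/s; Fr₂ = V₂/√(g·y₂) = 0.425.
The Bélanger relation is symmetric: y₁/y₂ = ½[√(1 + 8Fr₂²) − 1] = ½[√2.447 − 1] = 0.282.
y₁ = 0.282 × 1.46 = 0.412 m.
V₁ = q/y₁ = 2.35/0.412 = 5.70 m/s.

V₁ = 5.70 m/s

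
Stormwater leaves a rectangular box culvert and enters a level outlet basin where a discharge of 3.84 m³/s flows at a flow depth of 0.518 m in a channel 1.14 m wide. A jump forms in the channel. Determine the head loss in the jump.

ΔE = 0.638 m

q = Q/b = 3.84/1.14 = 3.37 m²/s; V₁ = q/y₁ = 6.50 m/s. Fr₁ = V₁/√(g·y₁) = 2.88.
From the momentum equation for a rectangular channel, y₂/y₁ = ½[√(1 + 8Fr₁²) − 1] = ½[√67.57 − 1] = 3.61.
y₂ = 3.61 × 0.518 = 1.87 m.
V₂ = q/y₂ = 3.37/1.87 = 1.80 m/s. E₁ = y₁ + V₁²/2g = 2.67 m; E₂ = y₂ + V₂²/2g = 2.04 m. ΔE = E₁ − E₂ = 0.638 m.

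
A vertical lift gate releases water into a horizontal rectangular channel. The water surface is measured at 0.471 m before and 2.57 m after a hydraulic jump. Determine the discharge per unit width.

For a rectangular channel the momentum equation gives q² = ½·g·y₁·y₂·(y₁ + y₂) = ½×9.81×0.471×2.57×3.04 = 18.1.
q = √18.1 = 4.25 m²/s.

q = 4.25 m²/s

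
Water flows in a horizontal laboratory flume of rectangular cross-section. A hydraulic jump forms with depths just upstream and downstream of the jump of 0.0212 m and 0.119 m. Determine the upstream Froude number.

Fr₁ = 4.31

For a rectangular channel the momentum equation gives q² = ½·g·y₁·y₂·(y₁ + y₂) = ½×9.81×0.0212×0.119×0.140 = 0.00173.
q = √0.00173 = 0.0417 m²/s.
V₁ = q/y₁ = 1.96 m/s; Fr₁ = V₁/√(g·y₁) = 4.31.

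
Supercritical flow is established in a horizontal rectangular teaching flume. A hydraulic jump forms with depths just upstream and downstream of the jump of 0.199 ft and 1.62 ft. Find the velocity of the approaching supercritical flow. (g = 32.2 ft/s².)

For a rectangular channel the momentum equation gives q² = ½·g·y₁·y₂·(y₁ + y₂) = ½×32.2×0.199×1.62×1.82 = 9.44.
q = √9.44 = 3.07 ft²/s.
V₁ = q/y₁ = 3.07/0.199 = 15.4 ft/s.

V₁ = 15.4 ft/s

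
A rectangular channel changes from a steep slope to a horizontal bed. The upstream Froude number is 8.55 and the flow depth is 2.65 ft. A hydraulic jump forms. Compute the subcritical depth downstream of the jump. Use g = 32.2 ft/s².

y₂ = 30.7 ft

Fr₁ = 8.55 (given).
Bélanger equation: y₂/y₁ = ½[√(1 + 8Fr₁²) − 1] = ½[√585.8 − 1] = 11.6.
y₂ = 11.6 × 2.65 = 30.7 ft.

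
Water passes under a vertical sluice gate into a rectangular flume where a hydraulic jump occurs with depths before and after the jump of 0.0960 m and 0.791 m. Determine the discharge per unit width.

q = 0.575 m²/s

For a rectangular channel the momentum equation gives q² = ½·g·y₁·y₂·(y₁ + y₂) = ½×9.81×0.0960×0.791×0.887 = 0.330.
q = √0.330 = 0.575 m²/s.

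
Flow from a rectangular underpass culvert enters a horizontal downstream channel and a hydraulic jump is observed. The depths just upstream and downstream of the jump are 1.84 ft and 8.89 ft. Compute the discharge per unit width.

For a rectangular channel the momentum equation gives q² = ½·g·y₁·y₂·(y₁ + y₂) = ½×32.2×1.84×8.89×10.7 = 2826.
q = √2826 = 53.2 ft²/s.

q = 53.2 ft²/s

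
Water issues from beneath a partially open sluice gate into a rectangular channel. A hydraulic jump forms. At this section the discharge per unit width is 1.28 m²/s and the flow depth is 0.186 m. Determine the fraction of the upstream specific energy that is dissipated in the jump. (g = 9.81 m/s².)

V₁ = q/y₁ = 1.28/0.186 = 6.88 m/s. Fr₁ = V₁/√(g·y₁) = 6.88/√(9.81×0.186) = 5.09.
Sequent-depth ratio: y₂/y₁ = ½[√(1 + 8Fr₁²) − 1] = ½[√208.6 − 1] = 6.72.
y₂ = 6.72 × 0.186 = 1.25 m.
E₁ = y₁ + V₁²/2g = 2.60 m. ΔE = (y₂ − y₁)³/(4y₁y₂) = 1.30 m. ΔE/E₁ = 1.30/2.60 = 0.499.

ΔE/E₁ = 0.499 (49.9%)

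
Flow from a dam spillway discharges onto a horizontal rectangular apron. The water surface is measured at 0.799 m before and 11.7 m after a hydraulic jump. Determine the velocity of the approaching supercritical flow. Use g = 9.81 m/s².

V₁ = 30.0 m/s

For a rectangular channel the momentum equation gives q² = ½·g·y₁·y₂·(y₁ + y₂) = ½×9.81×0.799×11.7×12.5 = 573.
q = √573 = 23.9 m²/s.
V₁ = q/y₁ = 23.9/0.799 = 30.0 m/s.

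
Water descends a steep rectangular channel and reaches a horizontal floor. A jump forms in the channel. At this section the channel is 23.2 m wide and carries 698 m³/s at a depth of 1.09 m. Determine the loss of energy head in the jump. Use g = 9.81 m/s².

q = Q/b = 698/23.2 = 30.1 m²/s; V₁ = q/y₁ = 27.6 m/s. Fr₁ = V₁/√(g·y₁) = 8.44.
Sequent-depth ratio: y₂/y₁ = ½[√(1 + 8Fr₁²) − 1] = ½[√571.0 − 1] = 11.4.
y₂ = 11.4 × 1.09 = 12.5 m.
V₂ = q/y₂ = 30.1/12.5 = 2.41 m/s. E₁ = y₁ + V₁²/2g = 39.9 m; E₂ = y₂ + V₂²/2g = 12.8 m. ΔE = E₁ − E₂ = 27.1 m.

ΔE = 27.1 m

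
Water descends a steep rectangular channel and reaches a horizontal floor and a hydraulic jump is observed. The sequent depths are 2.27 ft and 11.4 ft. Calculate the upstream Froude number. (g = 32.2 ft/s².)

For a rectangular channel the momentum equation gives q² = ½·g·y₁·y₂·(y₁ + y₂) = ½×32.2×2.27×11.4×13.7 = 5695.
q = √5695 = 75.5 ft²/s.
V₁ = q/y₁ = 33.2 ft/s; Fr₁ = V₁/√(g·y₁) = 3.89.

Fr₁ = 3.89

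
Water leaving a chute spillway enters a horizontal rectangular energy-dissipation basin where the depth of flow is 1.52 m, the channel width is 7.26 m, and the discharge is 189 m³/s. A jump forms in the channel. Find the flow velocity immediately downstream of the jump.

q = Q/b = 189/7.26 = 26.0 m²/s; V₁ = q/y₁ = 17.1 m/s. Fr₁ = V₁/√(g·y₁) = 4.44.
Sequent-depth ratio: y₂/y₁ = ½[√(1 + 8Fr₁²) − 1] = ½[√158.4 − 1] = 5.79.
y₂ = 5.79 × 1.52 = 8.80 m.
V₂ = q/y₂ = 26.0/8.80 = 2.96 m/s.

V₂ = 2.96 m/s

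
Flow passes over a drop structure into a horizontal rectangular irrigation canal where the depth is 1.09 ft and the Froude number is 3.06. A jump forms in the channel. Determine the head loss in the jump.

Fr₁ = 3.06 (given).
From the momentum equation for a rectangular channel, y₂/y₁ = ½[√(1 + 8Fr₁²) − 1] = ½[√75.91 − 1] = 3.86.
y₂ = 3.86 × 1.09 = 4.20 ft.
V₁ = Fr₁·√(g·y₁) = 3.06×√(32.2×1.09) = 18.1 ft/s; q = V₁·y₁ = 19.8 ft²/s. V₂ = q/y₂ = 19.8/4.20 = 4.70 ft/s. E₁ = y₁ + V₁²/2g = 6.19 ft; E₂ = y₂ + V₂²/2g = 4.55 ft. ΔE = E₁ − E₂ = 1.65 ft.

ΔE = 1.65 ft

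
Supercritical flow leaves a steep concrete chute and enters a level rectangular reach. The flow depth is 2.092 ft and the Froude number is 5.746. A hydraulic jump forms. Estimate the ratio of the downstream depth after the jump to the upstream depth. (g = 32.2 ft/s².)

Fr₁ = 5.746 (given).
By Bélanger, y₂/y₁ = ½[√(1 + 8Fr₁²) − 1] = ½[√265.13 − 1] = 7.641.

y₂/y₁ = 7.641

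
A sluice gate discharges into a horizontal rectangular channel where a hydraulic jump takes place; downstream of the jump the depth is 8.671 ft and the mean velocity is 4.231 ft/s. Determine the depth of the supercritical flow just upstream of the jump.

Fr₂ = V₂/√(g·y₂) = 4.231/√(32.2×8.671) = 0.2532.
Since the conjugate-depth ratio holds either way, y₁/y₂ = ½[√(1 + 8Fr₂²) − 1] = ½[√1.5129 − 1] = 0.1150.
y₁ = 0.1150 × 8.671 = 0.9972 ft.

y₁ = 0.9972 ft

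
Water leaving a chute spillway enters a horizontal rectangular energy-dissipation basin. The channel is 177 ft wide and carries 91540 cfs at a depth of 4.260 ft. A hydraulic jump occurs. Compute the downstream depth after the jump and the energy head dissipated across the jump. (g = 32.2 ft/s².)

y₂ = 60.35 ft; ΔE = 171.6 ft

q = Q/b = 91540/177 = 517.2 ft²/s; V₁ = q/y₁ = 121.4 ft/s. Fr₁ = V₁/√(g·y₁) = 10.37.
Bélanger equation: y₂/y₁ = ½[√(1 + 8Fr₁²) − 1] = ½[√860.57 − 1] = 14.17.
y₂ = 14.17 × 4.260 = 60.35 ft.
V₂ = q/y₂ = 517.2/60.35 = 8.569 ft/s. E₁ = y₁ + V₁²/2g = 233.1 ft; E₂ = y₂ + V₂²/2g = 61.49 ft. ΔE = E₁ − E₂ = 171.6 ft.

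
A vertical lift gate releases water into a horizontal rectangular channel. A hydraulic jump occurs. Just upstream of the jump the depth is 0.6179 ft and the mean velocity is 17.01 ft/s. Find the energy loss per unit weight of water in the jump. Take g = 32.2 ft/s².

Fr₁ = V₁/√(g·y₁) = 17.01/√(32.2×0.6179) = 3.813.
Sequent-depth ratio: y₂/y₁ = ½[√(1 + 8Fr₁²) − 1] = ½[√117.34 − 1] = 4.916.
y₂ = 4.916 × 0.6179 = 3.038 ft.
Head loss: ΔE = (y₂ − y₁)³/(4y₁y₂) = (3.038 − 0.6179)³/(4×0.6179×3.038) = 14.17/7.508 = 1.887 ft.

ΔE = 1.887 ft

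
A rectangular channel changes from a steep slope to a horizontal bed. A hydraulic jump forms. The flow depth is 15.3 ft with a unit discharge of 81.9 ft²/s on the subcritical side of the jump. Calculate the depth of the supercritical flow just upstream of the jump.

y₁ = 1.61 ft

V₂ = q/y₂ = 81.9/15.3 = 5.35 ft/s; Fr₂ = V₂/√(g·y₂) = 0.241.
Since the conjugate-depth ratio holds either way, y₁/y₂ = ½[√(1 + 8Fr₂²) − 1] = ½[√1.465 − 1] = 0.105.
y₁ = 0.105 × 15.3 = 1.61 ft.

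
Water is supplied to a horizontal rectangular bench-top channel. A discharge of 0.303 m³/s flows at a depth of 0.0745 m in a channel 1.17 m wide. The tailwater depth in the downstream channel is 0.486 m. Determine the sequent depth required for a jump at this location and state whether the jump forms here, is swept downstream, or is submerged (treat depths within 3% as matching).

y₂ = 0.393 m; the jump is submerged

q = Q/b = 0.303/1.17 = 0.259 m²/s; V₁ = q/y₁ = 3.48 m/s. Fr₁ = V₁/√(g·y₁) = 4.07.
By Bélanger, y₂/y₁ = ½[√(1 + 8Fr₁²) − 1] = ½[√133.3 − 1] = 5.27.
y₂ = 5.27 × 0.0745 = 0.393 m.
Tailwater y_tw = 0.486 m: y_tw > y₂, so the jump is submerged.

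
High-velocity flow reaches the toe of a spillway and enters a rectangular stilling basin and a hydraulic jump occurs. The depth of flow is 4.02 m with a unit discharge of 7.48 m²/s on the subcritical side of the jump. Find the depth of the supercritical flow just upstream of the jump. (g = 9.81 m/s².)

V₂ = q/y₂ = 7.48/4.02 = 1.86 m/s; Fr₂ = V₂/√(g·y₂) = 0.296.
From the momentum equation (using Fr₂), y₁/y₂ = ½[√(1 + 8Fr₂²) − 1] = ½[√1.702 − 1] = 0.152.
y₁ = 0.152 × 4.02 = 0.613 m.

y₁ = 0.613 m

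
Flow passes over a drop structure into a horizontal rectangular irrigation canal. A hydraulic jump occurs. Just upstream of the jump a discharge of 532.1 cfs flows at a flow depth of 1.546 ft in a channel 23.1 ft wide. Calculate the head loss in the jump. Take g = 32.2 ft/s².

ΔE = 0.5454 ft

q = Q/b = 532.1/23.1 = 23.03 ft²/s; V₁ = q/y₁ = 14.90 ft/s. Fr₁ = V₁/√(g·y₁) = 2.112.
Conjugate-depth relation: y₂/y₁ = ½[√(1 + 8Fr₁²) − 1] = ½[√36.675 − 1] = 2.528.
y₂ = 2.528 × 1.546 = 3.908 ft.
Head loss: ΔE = (y₂ − y₁)³/(4y₁y₂) = (3.908 − 1.546)³/(4×1.546×3.908) = 13.18/24.17 = 0.5454 ft.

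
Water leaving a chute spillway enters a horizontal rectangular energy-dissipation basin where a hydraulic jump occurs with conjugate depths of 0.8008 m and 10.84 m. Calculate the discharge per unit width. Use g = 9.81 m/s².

q = 22.26 m²/s

For a rectangular channel the momentum equation gives q² = ½·g·y₁·y₂·(y₁ + y₂) = ½×9.81×0.8008×10.84×11.64 = 495.7.
q = √495.7 = 22.26 m²/s.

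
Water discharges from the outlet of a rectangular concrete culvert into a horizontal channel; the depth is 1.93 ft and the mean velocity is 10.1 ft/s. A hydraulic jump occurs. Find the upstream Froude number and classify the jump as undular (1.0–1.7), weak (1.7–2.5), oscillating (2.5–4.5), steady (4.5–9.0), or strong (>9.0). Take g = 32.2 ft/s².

Fr₁ = V₁/√(g·y₁) = 10.1/√(32.2×1.93) = 1.28.
Fr₁ = 1.28 lies in the undular range.

Fr₁ = 1.28; undular jump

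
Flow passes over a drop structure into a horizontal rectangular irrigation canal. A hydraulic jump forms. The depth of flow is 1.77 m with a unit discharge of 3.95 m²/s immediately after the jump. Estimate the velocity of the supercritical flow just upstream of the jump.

V₁ = 5.48 m/s

V₂ = q/y₂ = 3.95/1.77 = 2.23 m/s; Fr₂ = V₂/√(g·y₂) = 0.536.
The Bélanger relation is symmetric: y₁/y₂ = ½[√(1 + 8Fr₂²) − 1] = ½[√3.295 − 1] = 0.408.
y₁ = 0.408 × 1.77 = 0.721 m.
V₁ = q/y₁ = 3.95/0.721 = 5.48 m/s.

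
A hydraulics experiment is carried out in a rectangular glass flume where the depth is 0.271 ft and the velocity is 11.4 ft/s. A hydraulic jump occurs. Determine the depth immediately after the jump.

Fr₁ = V₁/√(g·y₁) = 11.4/√(32.2×0.271) = 3.86.
From the momentum equation for a rectangular channel, y₂/y₁ = ½[√(1 + 8Fr₁²) − 1] = ½[√120.1 − 1] = 4.98.
y₂ = 4.98 × 0.271 = 1.35 ft.

y₂ = 1.35 ft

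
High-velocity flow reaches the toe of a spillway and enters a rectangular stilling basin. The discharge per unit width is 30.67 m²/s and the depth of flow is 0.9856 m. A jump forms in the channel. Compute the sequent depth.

V₁ = q/y₁ = 30.67/0.9856 = 31.12 m/s. Fr₁ = V₁/√(g·y₁) = 31.12/√(9.81×0.9856) = 10.01.
By Bélanger, y₂/y₁ = ½[√(1 + 8Fr₁²) − 1] = ½[√802.21 − 1] = 13.66.
y₂ = 13.66 × 0.9856 = 13.46 m.

y₂ = 13.46 m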